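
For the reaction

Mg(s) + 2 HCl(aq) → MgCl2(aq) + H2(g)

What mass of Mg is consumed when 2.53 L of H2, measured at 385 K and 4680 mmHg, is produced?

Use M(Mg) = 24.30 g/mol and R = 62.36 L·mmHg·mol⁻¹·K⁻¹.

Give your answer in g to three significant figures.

12.0 g

n(H2) = PV/RT = (4680 × 2.53) / (62.36 × 385) = 0.4932 mol
n(Mg) = (1/1) × 0.4932 = 0.4932 mol
m(Mg) = 0.4932 × 24.30 = 11.98 g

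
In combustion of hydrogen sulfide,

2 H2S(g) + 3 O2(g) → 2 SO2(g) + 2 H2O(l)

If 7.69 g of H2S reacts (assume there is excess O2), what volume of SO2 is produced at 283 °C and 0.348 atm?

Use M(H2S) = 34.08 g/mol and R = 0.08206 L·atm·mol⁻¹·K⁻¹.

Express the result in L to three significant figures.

29.6 L

n(H2S) = 7.690 / 34.08 = 0.2256 mol
n(SO2) = (2/2) × 0.2256 = 0.2256 mol
V = nRT/P = 0.2256 × 0.08206 × 556.15 / 0.348 = 29.59 L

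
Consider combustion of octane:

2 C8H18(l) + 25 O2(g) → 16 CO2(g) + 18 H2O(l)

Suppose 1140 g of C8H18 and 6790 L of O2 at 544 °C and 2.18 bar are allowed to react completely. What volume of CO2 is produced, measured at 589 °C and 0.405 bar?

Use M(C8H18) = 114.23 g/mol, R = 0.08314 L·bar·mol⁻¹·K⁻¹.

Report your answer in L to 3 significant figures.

n(C8H18) = 1140 / 114.23 = 9.980 mol
n(O2) = PV/RT = (2.18 × 6790) / (0.08314 × 817.15) = 217.9 mol
For 9.980 mol C8H18, stoichiometry requires (25/2) × 9.980 = 124.8 mol O2; 217.9 mol is available, so C8H18 is limiting.
n(CO2) = (16/2) × 9.980 = 79.84 mol
V(CO2) = nRT/P = 79.84 × 0.08314 × 862.15 / 0.405 = 14130 L

14100 L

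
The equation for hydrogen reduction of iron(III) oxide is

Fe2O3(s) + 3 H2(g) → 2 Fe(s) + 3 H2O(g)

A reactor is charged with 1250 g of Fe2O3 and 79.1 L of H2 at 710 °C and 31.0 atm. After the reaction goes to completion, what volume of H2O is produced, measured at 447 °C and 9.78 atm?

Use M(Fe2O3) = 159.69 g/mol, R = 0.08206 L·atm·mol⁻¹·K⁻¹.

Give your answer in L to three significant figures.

142 L

n(Fe2O3) = 1250 / 159.69 = 7.828 mol
n(H2) = PV/RT = (31.0 × 79.1) / (0.08206 × 983.15) = 30.39 mol
For 7.828 mol Fe2O3, stoichiometry requires (3/1) × 7.828 = 23.48 mol H2; 30.39 mol is available, so Fe2O3 is limiting.
n(H2O) = (3/1) × 7.828 = 23.48 mol
V(H2O) = nRT/P = 23.48 × 0.08206 × 720.15 / 9.78 = 141.9 L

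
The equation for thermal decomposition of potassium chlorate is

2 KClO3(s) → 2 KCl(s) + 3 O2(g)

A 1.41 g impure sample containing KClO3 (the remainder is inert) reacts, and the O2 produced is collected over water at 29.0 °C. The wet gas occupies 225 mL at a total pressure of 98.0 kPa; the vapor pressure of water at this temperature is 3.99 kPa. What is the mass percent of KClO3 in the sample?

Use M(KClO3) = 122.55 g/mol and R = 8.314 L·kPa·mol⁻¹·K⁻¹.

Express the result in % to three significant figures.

48.8 %

P(O2) = 98.0 − 3.99 = 94.01 kPa
n(O2) = PV/RT = (94.01 × 0.2250) / (8.314 × 302.15) = 0.008420 mol
n(KClO3) = (2/3) × 0.008420 = 0.005613 mol
m(KClO3) = 0.005613 × 122.55 = 0.6879 g
%KClO3 = 0.6879 / 1.41 × 100 = 48.79%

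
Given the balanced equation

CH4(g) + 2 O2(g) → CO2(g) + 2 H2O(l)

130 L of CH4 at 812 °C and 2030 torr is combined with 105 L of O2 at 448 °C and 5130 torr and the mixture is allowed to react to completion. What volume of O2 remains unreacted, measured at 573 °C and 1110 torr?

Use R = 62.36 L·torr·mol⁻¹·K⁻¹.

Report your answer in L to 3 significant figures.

199 L

n(CH4) = PV/RT = (2030 × 130) / (62.36 × 1085.15) = 3.900 mol
n(O2) = PV/RT = (5130 × 105) / (62.36 × 721.15) = 11.98 mol
For 3.900 mol CH4, stoichiometry requires (2/1) × 3.900 = 7.800 mol O2; 11.98 mol is available, so CH4 is limiting.
n(O2) consumed = (2/1) × 3.900 = 7.800 mol; remaining = 11.98 − 7.800 = 4.180 mol
V(O2) = nRT/P = 4.180 × 62.36 × 846.15 / 1110 = 198.7 L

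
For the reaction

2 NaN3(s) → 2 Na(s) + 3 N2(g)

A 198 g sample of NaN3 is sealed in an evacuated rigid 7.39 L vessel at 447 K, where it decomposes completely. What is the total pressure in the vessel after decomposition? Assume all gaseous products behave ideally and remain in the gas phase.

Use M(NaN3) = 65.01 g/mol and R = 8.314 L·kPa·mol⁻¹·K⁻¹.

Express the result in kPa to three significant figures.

2300 kPa

n(NaN3) = 198 / 65.01 = 3.046 mol
n(gas produced) = (3/2) × 3.046 = 4.569 mol
P = nRT/V = 4.569 × 8.314 × 447 / 7.39 = 2298 kPa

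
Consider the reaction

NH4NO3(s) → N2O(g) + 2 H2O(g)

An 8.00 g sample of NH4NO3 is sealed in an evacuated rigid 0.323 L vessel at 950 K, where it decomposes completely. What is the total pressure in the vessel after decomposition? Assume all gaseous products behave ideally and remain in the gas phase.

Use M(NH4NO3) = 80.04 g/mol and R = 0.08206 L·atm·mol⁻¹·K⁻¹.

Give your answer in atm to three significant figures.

n(NH4NO3) = 8.00 / 80.04 = 0.09995 mol
n(gas produced) = (3/1) × 0.09995 = 0.2999 mol
P = nRT/V = 0.2999 × 0.08206 × 950 / 0.323 = 72.38 atm

72.4 atm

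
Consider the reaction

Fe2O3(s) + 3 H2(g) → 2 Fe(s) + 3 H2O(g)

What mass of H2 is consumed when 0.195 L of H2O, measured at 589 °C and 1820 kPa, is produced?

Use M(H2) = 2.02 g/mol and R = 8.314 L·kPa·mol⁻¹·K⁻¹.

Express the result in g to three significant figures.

0.100 g

n(H2O) = PV/RT = (1820 × 0.195) / (8.314 × 862.15) = 0.04951 mol
n(H2) = (3/3) × 0.04951 = 0.04951 mol
m(H2) = 0.04951 × 2.02 = 0.1000 g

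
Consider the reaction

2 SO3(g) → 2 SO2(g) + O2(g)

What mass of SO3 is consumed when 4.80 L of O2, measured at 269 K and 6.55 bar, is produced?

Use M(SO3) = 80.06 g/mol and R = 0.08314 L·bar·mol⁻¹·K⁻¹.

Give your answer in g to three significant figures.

n(O2) = PV/RT = (6.55 × 4.80) / (0.08314 × 269) = 1.406 mol
n(SO3) = (2/1) × 1.406 = 2.812 mol
m(SO3) = 2.812 × 80.06 = 225.1 g

225 g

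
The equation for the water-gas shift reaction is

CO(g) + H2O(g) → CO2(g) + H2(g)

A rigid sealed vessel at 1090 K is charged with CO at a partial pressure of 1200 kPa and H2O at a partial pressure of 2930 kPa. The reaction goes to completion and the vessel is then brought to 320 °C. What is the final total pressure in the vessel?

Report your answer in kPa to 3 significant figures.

At constant V, partial pressures at 1090 K are proportional to moles, so apply stoichiometry directly to pressures.
P(H2O) required for 1200 kPa of CO = (1/1) × 1200 = 1200 kPa; available 2930 kPa, so CO is limiting.
P(H2O) remaining = 2930 − (1/1) × 1200 = 1730 kPa
P(gaseous products) = (1+1)/1 × 1200 = 2400 kPa
P_total at 1090 K = 1730 + 2400 = 4130 kPa
Scaling to 320 °C: P = 4130 × 593.15/1090 = 2247 kPa

2250 kPa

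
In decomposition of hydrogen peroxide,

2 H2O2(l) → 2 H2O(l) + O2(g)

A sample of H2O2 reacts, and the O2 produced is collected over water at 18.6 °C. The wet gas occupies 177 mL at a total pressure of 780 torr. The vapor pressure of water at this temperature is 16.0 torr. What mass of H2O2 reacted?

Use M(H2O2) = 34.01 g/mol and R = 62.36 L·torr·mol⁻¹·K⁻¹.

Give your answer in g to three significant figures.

0.506 g

P(O2) = 780 − 16.0 = 764.0 torr
n(O2) = PV/RT = (764.0 × 0.1770) / (62.36 × 291.75) = 0.007433 mol
n(H2O2) = (2/1) × 0.007433 = 0.01487 mol
m(H2O2) = 0.01487 × 34.01 = 0.5057 g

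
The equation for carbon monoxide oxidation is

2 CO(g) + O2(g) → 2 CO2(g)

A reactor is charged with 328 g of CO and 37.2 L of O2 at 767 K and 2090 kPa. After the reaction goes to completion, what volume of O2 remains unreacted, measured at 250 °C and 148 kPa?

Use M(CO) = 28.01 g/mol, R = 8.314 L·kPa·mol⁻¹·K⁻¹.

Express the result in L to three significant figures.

n(CO) = 328 / 28.01 = 11.71 mol
n(O2) = PV/RT = (2090 × 37.2) / (8.314 × 767) = 12.19 mol
For 11.71 mol CO, stoichiometry requires (1/2) × 11.71 = 5.855 mol O2; 12.19 mol is available, so CO is limiting.
n(O2) consumed = (1/2) × 11.71 = 5.855 mol; remaining = 12.19 − 5.855 = 6.335 mol
V(O2) = nRT/P = 6.335 × 8.314 × 523.15 / 148 = 186.2 L

186 L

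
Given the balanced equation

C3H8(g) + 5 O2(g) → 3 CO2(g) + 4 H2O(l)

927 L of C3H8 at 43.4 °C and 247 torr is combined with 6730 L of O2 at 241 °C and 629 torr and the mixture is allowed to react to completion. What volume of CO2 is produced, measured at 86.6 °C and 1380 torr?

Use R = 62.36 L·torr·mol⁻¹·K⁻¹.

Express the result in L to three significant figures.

n(C3H8) = PV/RT = (247 × 927) / (62.36 × 316.55) = 11.60 mol
n(O2) = PV/RT = (629 × 6730) / (62.36 × 514.15) = 132.0 mol
For 11.60 mol C3H8, stoichiometry requires (5/1) × 11.60 = 58.00 mol O2; 132.0 mol is available, so C3H8 is limiting.
n(CO2) = (3/1) × 11.60 = 34.80 mol
V(CO2) = nRT/P = 34.80 × 62.36 × 359.75 / 1380 = 565.7 L

566 L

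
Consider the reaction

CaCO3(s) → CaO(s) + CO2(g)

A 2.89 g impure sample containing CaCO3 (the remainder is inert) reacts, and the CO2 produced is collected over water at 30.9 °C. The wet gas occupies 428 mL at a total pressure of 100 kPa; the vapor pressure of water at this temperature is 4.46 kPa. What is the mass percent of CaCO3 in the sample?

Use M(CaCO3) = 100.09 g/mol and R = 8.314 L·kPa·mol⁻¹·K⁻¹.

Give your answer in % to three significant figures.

56.0 %

P(CO2) = 100 − 4.46 = 95.54 kPa
n(CO2) = PV/RT = (95.54 × 0.4280) / (8.314 × 304.05) = 0.01618 mol
n(CaCO3) = (1/1) × 0.01618 = 0.01618 mol
m(CaCO3) = 0.01618 × 100.09 = 1.619 g
%CaCO3 = 1.619 / 2.89 × 100 = 56.02%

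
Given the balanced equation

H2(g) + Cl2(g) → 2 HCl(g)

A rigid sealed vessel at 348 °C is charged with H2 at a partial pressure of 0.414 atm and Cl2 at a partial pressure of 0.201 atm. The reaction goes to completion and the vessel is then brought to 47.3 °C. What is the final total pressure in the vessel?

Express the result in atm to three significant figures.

At constant V, partial pressures at 348 °C are proportional to moles, so apply stoichiometry directly to pressures.
P(Cl2) required for 0.414 atm of H2 = (1/1) × 0.414 = 0.4140 atm; available 0.201 atm, so Cl2 is limiting.
P(H2) remaining = 0.414 − (1/1) × 0.201 = 0.2130 atm
P(gaseous products) = (2)/1 × 0.201 = 0.4020 atm
P_total at 348 °C = 0.2130 + 0.4020 = 0.6150 atm
Scaling to 47.3 °C: P = 0.6150 × 320.45/621.15 = 0.3173 atm

0.317 atm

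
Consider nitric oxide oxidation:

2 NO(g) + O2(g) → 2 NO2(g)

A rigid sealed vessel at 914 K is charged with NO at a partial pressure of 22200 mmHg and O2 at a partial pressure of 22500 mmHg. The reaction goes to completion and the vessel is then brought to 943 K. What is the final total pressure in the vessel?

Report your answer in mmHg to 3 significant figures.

Because the vessel is rigid and T is held at 914 K, work the stoichiometry in partial pressures (P_i = n_iRT/V).
P(O2) required for 22200 mmHg of NO = (1/2) × 22200 = 11100 mmHg; available 22500 mmHg, so NO is limiting.
P(O2) remaining = 22500 − (1/2) × 22200 = 11400 mmHg
P(gaseous products) = (2)/2 × 22200 = 22200 mmHg
P_total at 914 K = 11400 + 22200 = 33600 mmHg
Scaling to 943 K: P = 33600 × 943/914 = 34670 mmHg

34700 mmHg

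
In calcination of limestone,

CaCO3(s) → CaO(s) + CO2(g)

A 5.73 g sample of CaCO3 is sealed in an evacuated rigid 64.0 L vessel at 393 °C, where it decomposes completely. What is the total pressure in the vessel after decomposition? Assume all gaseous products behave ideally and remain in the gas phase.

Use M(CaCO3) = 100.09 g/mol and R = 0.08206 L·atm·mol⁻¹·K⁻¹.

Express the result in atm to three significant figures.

0.0489 atm

n(CaCO3) = 5.73 / 100.09 = 0.05725 mol
n(gas produced) = (1/1) × 0.05725 = 0.05725 mol
P = nRT/V = 0.05725 × 0.08206 × 666.15 / 64.0 = 0.04890 atm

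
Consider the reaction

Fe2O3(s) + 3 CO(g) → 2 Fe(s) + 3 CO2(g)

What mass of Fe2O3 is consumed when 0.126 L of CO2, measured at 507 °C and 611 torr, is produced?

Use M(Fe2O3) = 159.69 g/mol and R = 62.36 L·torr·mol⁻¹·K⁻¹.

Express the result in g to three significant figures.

n(CO2) = PV/RT = (611 × 0.126) / (62.36 × 780.15) = 0.001582 mol
n(Fe2O3) = (1/3) × 0.001582 = 0.0005273 mol
m(Fe2O3) = 0.0005273 × 159.69 = 0.08420 g

0.0842 g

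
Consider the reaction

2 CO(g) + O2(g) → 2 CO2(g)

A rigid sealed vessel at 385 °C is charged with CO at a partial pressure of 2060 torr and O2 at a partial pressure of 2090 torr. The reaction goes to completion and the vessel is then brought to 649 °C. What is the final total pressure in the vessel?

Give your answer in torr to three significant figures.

4370 torr

Because the vessel is rigid and T is held at 385 °C, work the stoichiometry in partial pressures (P_i = n_iRT/V).
P(O2) required for 2060 torr of CO = (1/2) × 2060 = 1030 torr; available 2090 torr, so CO is limiting.
P(O2) remaining = 2090 − (1/2) × 2060 = 1060 torr
P(gaseous products) = (2)/2 × 2060 = 2060 torr
P_total at 385 °C = 1060 + 2060 = 3120 torr
Scaling to 649 °C: P = 3120 × 922.15/658.15 = 4372 torr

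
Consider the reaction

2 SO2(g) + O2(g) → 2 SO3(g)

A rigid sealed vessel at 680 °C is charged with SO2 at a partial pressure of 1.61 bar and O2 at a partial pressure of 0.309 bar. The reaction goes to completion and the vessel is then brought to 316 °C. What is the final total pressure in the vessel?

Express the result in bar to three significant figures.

0.995 bar

Because the vessel is rigid and T is held at 680 °C, work the stoichiometry in partial pressures (P_i = n_iRT/V).
P(O2) required for 1.61 bar of SO2 = (1/2) × 1.61 = 0.8050 bar; available 0.309 bar, so O2 is limiting.
P(SO2) remaining = 1.61 − (2/1) × 0.309 = 0.9920 bar
P(gaseous products) = (2)/1 × 0.309 = 0.6180 bar
P_total at 680 °C = 0.9920 + 0.6180 = 1.610 bar
Scaling to 316 °C: P = 1.610 × 589.15/953.15 = 0.9952 bar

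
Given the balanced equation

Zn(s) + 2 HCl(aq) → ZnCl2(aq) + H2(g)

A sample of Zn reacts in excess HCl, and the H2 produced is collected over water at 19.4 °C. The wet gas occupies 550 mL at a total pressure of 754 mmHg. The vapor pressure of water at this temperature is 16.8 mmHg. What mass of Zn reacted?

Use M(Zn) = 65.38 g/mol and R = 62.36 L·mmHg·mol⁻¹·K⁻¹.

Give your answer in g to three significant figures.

1.45 g

P(H2) = 754 − 16.8 = 737.2 mmHg
n(H2) = PV/RT = (737.2 × 0.5500) / (62.36 × 292.55) = 0.02223 mol
n(Zn) = (1/1) × 0.02223 = 0.02223 mol
m(Zn) = 0.02223 × 65.38 = 1.453 g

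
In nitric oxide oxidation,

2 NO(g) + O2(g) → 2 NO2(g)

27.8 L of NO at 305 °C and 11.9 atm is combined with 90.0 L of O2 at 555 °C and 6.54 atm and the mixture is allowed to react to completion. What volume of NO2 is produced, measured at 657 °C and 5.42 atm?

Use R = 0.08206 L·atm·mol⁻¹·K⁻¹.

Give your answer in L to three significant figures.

98.2 L

n(NO) = PV/RT = (11.9 × 27.8) / (0.08206 × 578.15) = 6.973 mol
n(O2) = PV/RT = (6.54 × 90.0) / (0.08206 × 828.15) = 8.661 mol
For 6.973 mol NO, stoichiometry requires (1/2) × 6.973 = 3.486 mol O2; 8.661 mol is available, so NO is limiting.
n(NO2) = (2/2) × 6.973 = 6.973 mol
V(NO2) = nRT/P = 6.973 × 0.08206 × 930.15 / 5.42 = 98.20 L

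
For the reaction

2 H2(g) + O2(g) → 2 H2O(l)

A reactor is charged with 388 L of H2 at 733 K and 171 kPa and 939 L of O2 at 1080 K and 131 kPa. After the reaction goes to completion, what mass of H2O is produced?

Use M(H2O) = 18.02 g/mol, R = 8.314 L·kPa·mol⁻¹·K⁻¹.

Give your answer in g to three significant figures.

n(H2) = PV/RT = (171 × 388) / (8.314 × 733) = 10.89 mol
n(O2) = PV/RT = (131 × 939) / (8.314 × 1080) = 13.70 mol
For 10.89 mol H2, stoichiometry requires (1/2) × 10.89 = 5.445 mol O2; 13.70 mol is available, so H2 is limiting.
n(H2O) = (2/2) × 10.89 = 10.89 mol
m(H2O) = 10.89 × 18.02 = 196.2 g

196 g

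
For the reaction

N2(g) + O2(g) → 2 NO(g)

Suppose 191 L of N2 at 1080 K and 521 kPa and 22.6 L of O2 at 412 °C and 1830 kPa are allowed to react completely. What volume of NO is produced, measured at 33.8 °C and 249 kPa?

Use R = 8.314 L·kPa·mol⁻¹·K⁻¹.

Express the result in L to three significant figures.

n(N2) = PV/RT = (521 × 191) / (8.314 × 1080) = 11.08 mol
n(O2) = PV/RT = (1830 × 22.6) / (8.314 × 685.15) = 7.260 mol
For 11.08 mol N2, stoichiometry requires (1/1) × 11.08 = 11.08 mol O2; 7.260 mol is available, so O2 is limiting.
n(NO) = (2/1) × 7.260 = 14.52 mol
V(NO) = nRT/P = 14.52 × 8.314 × 306.95 / 249 = 148.8 L

149 L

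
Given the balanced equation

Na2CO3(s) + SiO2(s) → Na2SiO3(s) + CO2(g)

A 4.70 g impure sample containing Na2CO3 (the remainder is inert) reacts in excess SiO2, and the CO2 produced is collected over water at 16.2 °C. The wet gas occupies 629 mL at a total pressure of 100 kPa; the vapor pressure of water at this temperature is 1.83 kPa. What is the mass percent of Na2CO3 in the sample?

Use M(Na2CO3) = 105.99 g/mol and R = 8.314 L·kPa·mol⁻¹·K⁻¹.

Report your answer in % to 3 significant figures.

57.9 %

P(CO2) = 100 − 1.83 = 98.17 kPa
n(CO2) = PV/RT = (98.17 × 0.6290) / (8.314 × 289.35) = 0.02567 mol
n(Na2CO3) = (1/1) × 0.02567 = 0.02567 mol
m(Na2CO3) = 0.02567 × 105.99 = 2.721 g
%Na2CO3 = 2.721 / 4.70 × 100 = 57.89%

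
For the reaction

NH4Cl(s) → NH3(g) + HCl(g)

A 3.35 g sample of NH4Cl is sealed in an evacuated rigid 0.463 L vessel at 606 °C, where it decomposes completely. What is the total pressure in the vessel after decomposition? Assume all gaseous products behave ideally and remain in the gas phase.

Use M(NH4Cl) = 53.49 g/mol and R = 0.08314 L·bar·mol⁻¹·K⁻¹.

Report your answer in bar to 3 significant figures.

n(NH4Cl) = 3.35 / 53.49 = 0.06263 mol
n(gas produced) = (2/1) × 0.06263 = 0.1253 mol
P = nRT/V = 0.1253 × 0.08314 × 879.15 / 0.463 = 19.78 bar

19.8 bar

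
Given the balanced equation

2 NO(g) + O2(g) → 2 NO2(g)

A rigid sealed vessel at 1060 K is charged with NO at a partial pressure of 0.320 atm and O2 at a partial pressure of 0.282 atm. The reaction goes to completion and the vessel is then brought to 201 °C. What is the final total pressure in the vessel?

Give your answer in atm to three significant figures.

0.198 atm

At constant V, partial pressures at 1060 K are proportional to moles, so apply stoichiometry directly to pressures.
P(O2) required for 0.320 atm of NO = (1/2) × 0.320 = 0.1600 atm; available 0.282 atm, so NO is limiting.
P(O2) remaining = 0.282 − (1/2) × 0.320 = 0.1220 atm
P(gaseous products) = (2)/2 × 0.320 = 0.3200 atm
P_total at 1060 K = 0.1220 + 0.3200 = 0.4420 atm
Scaling to 201 °C: P = 0.4420 × 474.15/1060 = 0.1977 atm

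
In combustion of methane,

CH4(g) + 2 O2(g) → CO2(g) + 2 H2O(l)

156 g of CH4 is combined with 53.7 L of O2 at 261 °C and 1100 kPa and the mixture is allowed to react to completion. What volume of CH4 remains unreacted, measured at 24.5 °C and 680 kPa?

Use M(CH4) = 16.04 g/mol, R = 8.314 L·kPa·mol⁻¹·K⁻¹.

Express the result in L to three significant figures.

n(CH4) = 156 / 16.04 = 9.726 mol
n(O2) = PV/RT = (1100 × 53.7) / (8.314 × 534.15) = 13.30 mol
For 9.726 mol CH4, stoichiometry requires (2/1) × 9.726 = 19.45 mol O2; 13.30 mol is available, so O2 is limiting.
n(CH4) consumed = (1/2) × 13.30 = 6.650 mol; remaining = 9.726 − 6.650 = 3.076 mol
V(CH4) = nRT/P = 3.076 × 8.314 × 297.65 / 680 = 11.19 L

11.2 L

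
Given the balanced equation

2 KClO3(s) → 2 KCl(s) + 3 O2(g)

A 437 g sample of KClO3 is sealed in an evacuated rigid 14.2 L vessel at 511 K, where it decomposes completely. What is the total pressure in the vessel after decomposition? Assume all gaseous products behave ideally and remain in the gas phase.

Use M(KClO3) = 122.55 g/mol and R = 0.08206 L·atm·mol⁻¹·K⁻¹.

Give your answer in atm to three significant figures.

n(KClO3) = 437 / 122.55 = 3.566 mol
n(gas produced) = (3/2) × 3.566 = 5.349 mol
P = nRT/V = 5.349 × 0.08206 × 511 / 14.2 = 15.80 atm

15.8 atm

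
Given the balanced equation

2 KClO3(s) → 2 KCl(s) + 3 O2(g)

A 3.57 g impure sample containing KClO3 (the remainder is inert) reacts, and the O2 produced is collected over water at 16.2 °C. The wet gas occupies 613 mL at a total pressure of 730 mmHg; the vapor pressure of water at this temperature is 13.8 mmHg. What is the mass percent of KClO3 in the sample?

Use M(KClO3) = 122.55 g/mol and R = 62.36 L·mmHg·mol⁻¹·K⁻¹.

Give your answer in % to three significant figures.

55.7 %

P(O2) = 730 − 13.8 = 716.2 mmHg
n(O2) = PV/RT = (716.2 × 0.6130) / (62.36 × 289.35) = 0.02433 mol
n(KClO3) = (2/3) × 0.02433 = 0.01622 mol
m(KClO3) = 0.01622 × 122.55 = 1.988 g
%KClO3 = 1.988 / 3.57 × 100 = 55.69%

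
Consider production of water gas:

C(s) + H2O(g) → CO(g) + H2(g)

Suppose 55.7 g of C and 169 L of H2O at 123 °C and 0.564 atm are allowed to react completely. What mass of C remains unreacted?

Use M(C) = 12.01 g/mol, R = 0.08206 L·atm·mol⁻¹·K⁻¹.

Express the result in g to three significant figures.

20.5 g

n(C) = 55.7 / 12.01 = 4.638 mol
n(H2O) = PV/RT = (0.564 × 169) / (0.08206 × 396.15) = 2.932 mol
For 4.638 mol C, stoichiometry requires (1/1) × 4.638 = 4.638 mol H2O; 2.932 mol is available, so H2O is limiting.
n(C) consumed = (1/1) × 2.932 = 2.932 mol; remaining = 4.638 − 2.932 = 1.706 mol
m(C) = 1.706 × 12.01 = 20.49 g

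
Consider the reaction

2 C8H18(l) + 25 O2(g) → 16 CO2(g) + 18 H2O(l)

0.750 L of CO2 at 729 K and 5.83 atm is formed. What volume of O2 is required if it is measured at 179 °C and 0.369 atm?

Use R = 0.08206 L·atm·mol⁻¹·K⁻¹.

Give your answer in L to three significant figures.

n(CO2) = PV/RT = (5.83 × 0.750) / (0.08206 × 729) = 0.07309 mol
n(O2) = (25/16) × 0.07309 = 0.1142 mol
V = nRT/P = 0.1142 × 0.08206 × 452.15 / 0.369 = 11.48 L

11.5 L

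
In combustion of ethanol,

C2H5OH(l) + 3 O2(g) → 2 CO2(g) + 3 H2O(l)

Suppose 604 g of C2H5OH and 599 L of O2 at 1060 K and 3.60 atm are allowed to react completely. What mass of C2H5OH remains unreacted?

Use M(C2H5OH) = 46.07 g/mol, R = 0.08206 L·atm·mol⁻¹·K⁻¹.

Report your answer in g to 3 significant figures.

223 g

n(C2H5OH) = 604 / 46.07 = 13.11 mol
n(O2) = PV/RT = (3.60 × 599) / (0.08206 × 1060) = 24.79 mol
For 13.11 mol C2H5OH, stoichiometry requires (3/1) × 13.11 = 39.33 mol O2; 24.79 mol is available, so O2 is limiting.
n(C2H5OH) consumed = (1/3) × 24.79 = 8.263 mol; remaining = 13.11 − 8.263 = 4.847 mol
m(C2H5OH) = 4.847 × 46.07 = 223.3 g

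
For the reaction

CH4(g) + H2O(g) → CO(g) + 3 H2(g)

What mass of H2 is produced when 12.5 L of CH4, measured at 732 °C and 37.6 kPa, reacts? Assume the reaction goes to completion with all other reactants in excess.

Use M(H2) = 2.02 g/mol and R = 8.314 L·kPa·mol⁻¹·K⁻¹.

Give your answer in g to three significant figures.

n(CH4) = PV/RT = (37.6 × 12.5) / (8.314 × 1005.15) = 0.05624 mol
n(H2) = (3/1) × 0.05624 = 0.1687 mol
m(H2) = 0.1687 × 2.02 = 0.3408 g

0.341 g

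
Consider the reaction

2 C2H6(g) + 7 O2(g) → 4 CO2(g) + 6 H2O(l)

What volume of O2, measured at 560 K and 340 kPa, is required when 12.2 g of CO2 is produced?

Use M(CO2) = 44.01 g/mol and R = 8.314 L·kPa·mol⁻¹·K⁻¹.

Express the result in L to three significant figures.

n(CO2) = 12.20 / 44.01 = 0.2772 mol
n(O2) = (7/4) × 0.2772 = 0.4851 mol
V = nRT/P = 0.4851 × 8.314 × 560 / 340 = 6.643 L

6.64 L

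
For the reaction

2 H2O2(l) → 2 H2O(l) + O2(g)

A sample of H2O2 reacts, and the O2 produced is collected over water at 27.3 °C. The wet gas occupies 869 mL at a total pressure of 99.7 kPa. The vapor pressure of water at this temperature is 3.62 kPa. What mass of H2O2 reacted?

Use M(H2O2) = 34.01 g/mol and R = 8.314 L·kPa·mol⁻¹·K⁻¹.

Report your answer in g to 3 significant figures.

2.27 g

P(O2) = 99.7 − 3.62 = 96.08 kPa
n(O2) = PV/RT = (96.08 × 0.8690) / (8.314 × 300.45) = 0.03342 mol
n(H2O2) = (2/1) × 0.03342 = 0.06684 mol
m(H2O2) = 0.06684 × 34.01 = 2.273 g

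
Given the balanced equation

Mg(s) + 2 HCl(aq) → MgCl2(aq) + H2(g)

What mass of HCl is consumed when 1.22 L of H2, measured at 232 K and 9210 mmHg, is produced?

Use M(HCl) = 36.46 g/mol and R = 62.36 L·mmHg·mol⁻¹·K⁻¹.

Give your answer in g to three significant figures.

56.6 g

n(H2) = PV/RT = (9210 × 1.22) / (62.36 × 232) = 0.7767 mol
n(HCl) = (2/1) × 0.7767 = 1.553 mol
m(HCl) = 1.553 × 36.46 = 56.62 g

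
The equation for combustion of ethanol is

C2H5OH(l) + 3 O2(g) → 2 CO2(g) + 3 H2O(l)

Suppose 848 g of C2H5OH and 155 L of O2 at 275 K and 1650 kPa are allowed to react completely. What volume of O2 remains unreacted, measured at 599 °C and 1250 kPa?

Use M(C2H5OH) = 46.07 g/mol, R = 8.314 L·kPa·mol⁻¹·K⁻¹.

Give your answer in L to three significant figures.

329 L

n(C2H5OH) = 848 / 46.07 = 18.41 mol
n(O2) = PV/RT = (1650 × 155) / (8.314 × 275) = 111.9 mol
For 18.41 mol C2H5OH, stoichiometry requires (3/1) × 18.41 = 55.23 mol O2; 111.9 mol is available, so C2H5OH is limiting.
n(O2) consumed = (3/1) × 18.41 = 55.23 mol; remaining = 111.9 − 55.23 = 56.67 mol
V(O2) = nRT/P = 56.67 × 8.314 × 872.15 / 1250 = 328.7 L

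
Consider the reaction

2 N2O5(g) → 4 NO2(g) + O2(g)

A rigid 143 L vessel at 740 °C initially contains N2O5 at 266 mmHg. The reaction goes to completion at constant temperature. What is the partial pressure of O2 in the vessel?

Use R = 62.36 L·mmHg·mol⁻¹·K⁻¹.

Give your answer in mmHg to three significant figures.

n(N2O5)₀ = PV/RT = (266 × 143) / (62.36 × 1013.15) = 0.6021 mol
n(O2) = (1/2) × 0.6021 = 0.3010 mol
P(O2) = nRT/V = 0.3010 × 62.36 × 1013.15 / 143 = 133.0 mmHg

133 mmHg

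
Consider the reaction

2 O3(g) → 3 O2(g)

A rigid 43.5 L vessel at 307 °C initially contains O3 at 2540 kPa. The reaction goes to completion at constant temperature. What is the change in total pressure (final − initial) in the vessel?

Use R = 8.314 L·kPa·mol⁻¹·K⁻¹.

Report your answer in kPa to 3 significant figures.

Since T and V are fixed, P_final/P_initial = n_final/n_initial = 3/2.
P_final = (3/2) × 2540 = 3810 kPa; ΔP = 3810 − 2540 = 1270 kPa

1270 kPa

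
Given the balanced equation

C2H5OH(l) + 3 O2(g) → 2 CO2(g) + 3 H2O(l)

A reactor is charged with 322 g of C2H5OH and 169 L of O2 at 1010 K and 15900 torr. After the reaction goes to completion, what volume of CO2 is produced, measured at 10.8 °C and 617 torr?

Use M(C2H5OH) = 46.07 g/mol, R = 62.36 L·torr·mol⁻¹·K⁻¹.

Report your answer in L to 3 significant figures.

401 L

n(C2H5OH) = 322 / 46.07 = 6.989 mol
n(O2) = PV/RT = (15900 × 169) / (62.36 × 1010) = 42.66 mol
For 6.989 mol C2H5OH, stoichiometry requires (3/1) × 6.989 = 20.97 mol O2; 42.66 mol is available, so C2H5OH is limiting.
n(CO2) = (2/1) × 6.989 = 13.98 mol
V(CO2) = nRT/P = 13.98 × 62.36 × 283.95 / 617 = 401.2 L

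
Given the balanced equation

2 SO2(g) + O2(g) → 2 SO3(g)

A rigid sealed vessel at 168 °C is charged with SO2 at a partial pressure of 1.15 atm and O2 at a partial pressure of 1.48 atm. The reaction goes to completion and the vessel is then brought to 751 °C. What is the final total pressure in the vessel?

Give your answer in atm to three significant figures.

At constant V, partial pressures at 168 °C are proportional to moles, so apply stoichiometry directly to pressures.
P(O2) required for 1.15 atm of SO2 = (1/2) × 1.15 = 0.5750 atm; available 1.48 atm, so SO2 is limiting.
P(O2) remaining = 1.48 − (1/2) × 1.15 = 0.9050 atm
P(gaseous products) = (2)/2 × 1.15 = 1.150 atm
P_total at 168 °C = 0.9050 + 1.150 = 2.055 atm
Scaling to 751 °C: P = 2.055 × 1024.15/441.15 = 4.771 atm

4.77 atm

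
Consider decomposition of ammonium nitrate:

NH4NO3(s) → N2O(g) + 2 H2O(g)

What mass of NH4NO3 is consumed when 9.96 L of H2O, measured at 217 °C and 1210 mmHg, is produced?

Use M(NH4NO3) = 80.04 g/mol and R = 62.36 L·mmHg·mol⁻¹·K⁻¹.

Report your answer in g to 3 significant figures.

n(H2O) = PV/RT = (1210 × 9.96) / (62.36 × 490.15) = 0.3943 mol
n(NH4NO3) = (1/2) × 0.3943 = 0.1971 mol
m(NH4NO3) = 0.1971 × 80.04 = 15.78 g

15.8 g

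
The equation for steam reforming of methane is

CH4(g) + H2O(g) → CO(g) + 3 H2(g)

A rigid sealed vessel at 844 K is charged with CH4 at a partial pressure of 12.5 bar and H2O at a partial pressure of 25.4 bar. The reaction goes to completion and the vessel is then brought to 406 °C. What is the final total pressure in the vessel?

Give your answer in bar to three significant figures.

50.6 bar

With V and T fixed, P_i ∝ n_i, so the mole ratios apply directly to partial pressures at 844 K.
P(H2O) required for 12.5 bar of CH4 = (1/1) × 12.5 = 12.50 bar; available 25.4 bar, so CH4 is limiting.
P(H2O) remaining = 25.4 − (1/1) × 12.5 = 12.90 bar
P(gaseous products) = (1+3)/1 × 12.5 = 50.00 bar
P_total at 844 K = 12.90 + 50.00 = 62.90 bar
Scaling to 406 °C: P = 62.90 × 679.15/844 = 50.61 bar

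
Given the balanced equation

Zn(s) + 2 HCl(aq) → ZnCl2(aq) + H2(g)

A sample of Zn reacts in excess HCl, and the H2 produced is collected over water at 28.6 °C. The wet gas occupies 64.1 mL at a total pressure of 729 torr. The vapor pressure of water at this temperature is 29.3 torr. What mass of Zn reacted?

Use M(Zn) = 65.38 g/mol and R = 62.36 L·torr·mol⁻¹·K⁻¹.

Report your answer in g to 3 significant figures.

P(H2) = 729 − 29.3 = 699.7 torr
n(H2) = PV/RT = (699.7 × 0.06410) / (62.36 × 301.75) = 0.002384 mol
n(Zn) = (1/1) × 0.002384 = 0.002384 mol
m(Zn) = 0.002384 × 65.38 = 0.1559 g

0.156 g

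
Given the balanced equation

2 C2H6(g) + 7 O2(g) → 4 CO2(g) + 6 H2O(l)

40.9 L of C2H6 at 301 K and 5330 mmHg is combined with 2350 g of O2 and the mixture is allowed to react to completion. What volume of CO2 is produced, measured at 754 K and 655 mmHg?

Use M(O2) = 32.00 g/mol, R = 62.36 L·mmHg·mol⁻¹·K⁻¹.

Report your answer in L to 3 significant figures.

1670 L

n(C2H6) = PV/RT = (5330 × 40.9) / (62.36 × 301) = 11.61 mol
n(O2) = 2350 / 32.00 = 73.44 mol
For 11.61 mol C2H6, stoichiometry requires (7/2) × 11.61 = 40.63 mol O2; 73.44 mol is available, so C2H6 is limiting.
n(CO2) = (4/2) × 11.61 = 23.22 mol
V(CO2) = nRT/P = 23.22 × 62.36 × 754 / 655 = 1667 L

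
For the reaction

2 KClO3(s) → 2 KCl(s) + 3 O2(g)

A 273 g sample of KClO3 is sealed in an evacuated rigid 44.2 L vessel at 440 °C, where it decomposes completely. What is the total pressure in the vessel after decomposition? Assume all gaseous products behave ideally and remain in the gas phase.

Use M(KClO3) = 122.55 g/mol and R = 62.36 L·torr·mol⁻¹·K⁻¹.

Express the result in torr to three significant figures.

3360 torr

n(KClO3) = 273 / 122.55 = 2.228 mol
n(gas produced) = (3/2) × 2.228 = 3.342 mol
P = nRT/V = 3.342 × 62.36 × 713.15 / 44.2 = 3363 torr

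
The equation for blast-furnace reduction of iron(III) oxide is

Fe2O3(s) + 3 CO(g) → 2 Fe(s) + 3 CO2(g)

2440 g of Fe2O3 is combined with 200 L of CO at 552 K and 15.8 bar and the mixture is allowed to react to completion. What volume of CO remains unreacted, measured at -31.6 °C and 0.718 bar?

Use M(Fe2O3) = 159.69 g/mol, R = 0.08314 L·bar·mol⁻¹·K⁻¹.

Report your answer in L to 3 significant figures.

n(Fe2O3) = 2440 / 159.69 = 15.28 mol
n(CO) = PV/RT = (15.8 × 200) / (0.08314 × 552) = 68.86 mol
For 15.28 mol Fe2O3, stoichiometry requires (3/1) × 15.28 = 45.84 mol CO; 68.86 mol is available, so Fe2O3 is limiting.
n(CO) consumed = (3/1) × 15.28 = 45.84 mol; remaining = 68.86 − 45.84 = 23.02 mol
V(CO) = nRT/P = 23.02 × 0.08314 × 241.55 / 0.718 = 643.9 L

644 L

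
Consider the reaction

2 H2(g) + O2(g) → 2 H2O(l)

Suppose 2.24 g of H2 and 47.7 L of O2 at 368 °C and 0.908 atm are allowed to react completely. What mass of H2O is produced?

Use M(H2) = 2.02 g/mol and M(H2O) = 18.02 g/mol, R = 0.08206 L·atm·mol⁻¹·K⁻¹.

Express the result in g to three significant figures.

n(H2) = 2.24 / 2.02 = 1.109 mol
n(O2) = PV/RT = (0.908 × 47.7) / (0.08206 × 641.15) = 0.8232 mol
For 1.109 mol H2, stoichiometry requires (1/2) × 1.109 = 0.5545 mol O2; 0.8232 mol is available, so H2 is limiting.
n(H2O) = (2/2) × 1.109 = 1.109 mol
m(H2O) = 1.109 × 18.02 = 19.98 g

20.0 g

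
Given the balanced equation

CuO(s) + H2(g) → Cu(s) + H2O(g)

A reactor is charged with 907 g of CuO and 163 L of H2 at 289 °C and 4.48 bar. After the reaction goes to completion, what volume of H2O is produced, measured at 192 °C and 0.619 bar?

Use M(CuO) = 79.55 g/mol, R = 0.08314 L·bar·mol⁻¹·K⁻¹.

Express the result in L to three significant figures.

n(CuO) = 907 / 79.55 = 11.40 mol
n(H2) = PV/RT = (4.48 × 163) / (0.08314 × 562.15) = 15.62 mol
For 11.40 mol CuO, stoichiometry requires (1/1) × 11.40 = 11.40 mol H2; 15.62 mol is available, so CuO is limiting.
n(H2O) = (1/1) × 11.40 = 11.40 mol
V(H2O) = nRT/P = 11.40 × 0.08314 × 465.15 / 0.619 = 712.2 L

712 L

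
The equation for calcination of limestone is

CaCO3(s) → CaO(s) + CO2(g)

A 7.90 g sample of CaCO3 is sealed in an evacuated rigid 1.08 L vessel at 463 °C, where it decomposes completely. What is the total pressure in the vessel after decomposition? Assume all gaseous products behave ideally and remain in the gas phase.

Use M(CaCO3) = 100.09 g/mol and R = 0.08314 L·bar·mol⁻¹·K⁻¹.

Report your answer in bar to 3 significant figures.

n(CaCO3) = 7.90 / 100.09 = 0.07893 mol
n(gas produced) = (1/1) × 0.07893 = 0.07893 mol
P = nRT/V = 0.07893 × 0.08314 × 736.15 / 1.08 = 4.473 bar

4.47 bar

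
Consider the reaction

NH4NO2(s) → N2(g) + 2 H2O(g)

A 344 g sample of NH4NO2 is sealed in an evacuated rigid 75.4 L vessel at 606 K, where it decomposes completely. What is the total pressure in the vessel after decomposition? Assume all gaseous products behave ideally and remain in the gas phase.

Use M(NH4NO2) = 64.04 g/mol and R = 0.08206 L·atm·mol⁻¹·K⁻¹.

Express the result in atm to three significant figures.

n(NH4NO2) = 344 / 64.04 = 5.372 mol
n(gas produced) = (3/1) × 5.372 = 16.12 mol
P = nRT/V = 16.12 × 0.08206 × 606 / 75.4 = 10.63 atm

10.6 atm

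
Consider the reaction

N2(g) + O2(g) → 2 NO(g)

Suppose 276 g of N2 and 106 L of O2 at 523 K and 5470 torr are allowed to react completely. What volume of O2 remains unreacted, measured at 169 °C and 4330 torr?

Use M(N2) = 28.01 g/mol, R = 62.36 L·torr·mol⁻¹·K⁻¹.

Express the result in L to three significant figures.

50.5 L

n(N2) = 276 / 28.01 = 9.854 mol
n(O2) = PV/RT = (5470 × 106) / (62.36 × 523) = 17.78 mol
For 9.854 mol N2, stoichiometry requires (1/1) × 9.854 = 9.854 mol O2; 17.78 mol is available, so N2 is limiting.
n(O2) consumed = (1/1) × 9.854 = 9.854 mol; remaining = 17.78 − 9.854 = 7.926 mol
V(O2) = nRT/P = 7.926 × 62.36 × 442.15 / 4330 = 50.47 L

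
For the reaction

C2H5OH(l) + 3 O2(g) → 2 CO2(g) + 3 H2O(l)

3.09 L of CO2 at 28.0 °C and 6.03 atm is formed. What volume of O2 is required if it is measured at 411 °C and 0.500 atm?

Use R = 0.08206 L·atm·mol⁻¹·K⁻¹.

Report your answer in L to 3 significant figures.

n(CO2) = PV/RT = (6.03 × 3.09) / (0.08206 × 301.15) = 0.7540 mol
n(O2) = (3/2) × 0.7540 = 1.131 mol
V = nRT/P = 1.131 × 0.08206 × 684.15 / 0.500 = 127.0 L

127 L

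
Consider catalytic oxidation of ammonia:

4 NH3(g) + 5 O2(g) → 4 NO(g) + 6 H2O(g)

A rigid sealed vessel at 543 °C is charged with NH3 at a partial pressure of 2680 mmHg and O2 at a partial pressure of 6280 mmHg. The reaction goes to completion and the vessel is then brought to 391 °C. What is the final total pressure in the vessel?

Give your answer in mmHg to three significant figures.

7840 mmHg

Because the vessel is rigid and T is held at 543 °C, work the stoichiometry in partial pressures (P_i = n_iRT/V).
P(O2) required for 2680 mmHg of NH3 = (5/4) × 2680 = 3350 mmHg; available 6280 mmHg, so NH3 is limiting.
P(O2) remaining = 6280 − (5/4) × 2680 = 2930 mmHg
P(gaseous products) = (4+6)/4 × 2680 = 6700 mmHg
P_total at 543 °C = 2930 + 6700 = 9630 mmHg
Scaling to 391 °C: P = 9630 × 664.15/816.15 = 7837 mmHg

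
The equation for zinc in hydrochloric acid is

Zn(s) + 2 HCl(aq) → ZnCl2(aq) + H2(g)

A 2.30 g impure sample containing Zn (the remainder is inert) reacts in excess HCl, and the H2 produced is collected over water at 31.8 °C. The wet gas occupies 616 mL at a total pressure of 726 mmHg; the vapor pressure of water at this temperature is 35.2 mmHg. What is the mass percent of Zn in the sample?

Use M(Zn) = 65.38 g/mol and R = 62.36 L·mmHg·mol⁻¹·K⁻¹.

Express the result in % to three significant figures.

P(H2) = 726 − 35.2 = 690.8 mmHg
n(H2) = PV/RT = (690.8 × 0.6160) / (62.36 × 304.95) = 0.02238 mol
n(Zn) = (1/1) × 0.02238 = 0.02238 mol
m(Zn) = 0.02238 × 65.38 = 1.463 g
%Zn = 1.463 / 2.30 × 100 = 63.61%

63.6 %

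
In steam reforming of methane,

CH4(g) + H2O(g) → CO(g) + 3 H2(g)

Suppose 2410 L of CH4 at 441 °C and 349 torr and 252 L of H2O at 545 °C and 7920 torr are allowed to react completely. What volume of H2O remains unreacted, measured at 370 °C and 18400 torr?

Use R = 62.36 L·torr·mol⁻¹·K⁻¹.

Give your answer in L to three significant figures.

44.1 L

n(CH4) = PV/RT = (349 × 2410) / (62.36 × 714.15) = 18.89 mol
n(H2O) = PV/RT = (7920 × 252) / (62.36 × 818.15) = 39.12 mol
For 18.89 mol CH4, stoichiometry requires (1/1) × 18.89 = 18.89 mol H2O; 39.12 mol is available, so CH4 is limiting.
n(H2O) consumed = (1/1) × 18.89 = 18.89 mol; remaining = 39.12 − 18.89 = 20.23 mol
V(H2O) = nRT/P = 20.23 × 62.36 × 643.15 / 18400 = 44.10 L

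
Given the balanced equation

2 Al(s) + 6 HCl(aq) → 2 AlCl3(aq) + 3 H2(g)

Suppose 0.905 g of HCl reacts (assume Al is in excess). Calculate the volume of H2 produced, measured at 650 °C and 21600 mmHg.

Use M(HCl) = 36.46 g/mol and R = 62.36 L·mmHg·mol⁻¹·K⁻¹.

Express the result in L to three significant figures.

n(HCl) = 0.9050 / 36.46 = 0.02482 mol
n(H2) = (3/6) × 0.02482 = 0.01241 mol
V = nRT/P = 0.01241 × 62.36 × 923.15 / 21600 = 0.03307 L

0.0331 L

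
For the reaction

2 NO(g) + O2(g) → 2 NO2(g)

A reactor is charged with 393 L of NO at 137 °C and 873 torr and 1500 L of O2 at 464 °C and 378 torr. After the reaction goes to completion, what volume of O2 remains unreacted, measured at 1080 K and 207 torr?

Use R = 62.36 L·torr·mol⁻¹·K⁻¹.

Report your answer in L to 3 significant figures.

1830 L

n(NO) = PV/RT = (873 × 393) / (62.36 × 410.15) = 13.41 mol
n(O2) = PV/RT = (378 × 1500) / (62.36 × 737.15) = 12.33 mol
For 13.41 mol NO, stoichiometry requires (1/2) × 13.41 = 6.705 mol O2; 12.33 mol is available, so NO is limiting.
n(O2) consumed = (1/2) × 13.41 = 6.705 mol; remaining = 12.33 − 6.705 = 5.625 mol
V(O2) = nRT/P = 5.625 × 62.36 × 1080 / 207 = 1830 L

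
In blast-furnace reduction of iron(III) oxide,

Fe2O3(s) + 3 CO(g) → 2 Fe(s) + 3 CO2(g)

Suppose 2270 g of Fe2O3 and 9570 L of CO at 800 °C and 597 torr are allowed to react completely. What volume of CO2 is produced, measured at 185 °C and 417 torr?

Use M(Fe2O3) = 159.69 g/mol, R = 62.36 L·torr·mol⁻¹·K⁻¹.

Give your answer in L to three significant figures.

2920 L

n(Fe2O3) = 2270 / 159.69 = 14.22 mol
n(CO) = PV/RT = (597 × 9570) / (62.36 × 1073.15) = 85.37 mol
For 14.22 mol Fe2O3, stoichiometry requires (3/1) × 14.22 = 42.66 mol CO; 85.37 mol is available, so Fe2O3 is limiting.
n(CO2) = (3/1) × 14.22 = 42.66 mol
V(CO2) = nRT/P = 42.66 × 62.36 × 458.15 / 417 = 2923 L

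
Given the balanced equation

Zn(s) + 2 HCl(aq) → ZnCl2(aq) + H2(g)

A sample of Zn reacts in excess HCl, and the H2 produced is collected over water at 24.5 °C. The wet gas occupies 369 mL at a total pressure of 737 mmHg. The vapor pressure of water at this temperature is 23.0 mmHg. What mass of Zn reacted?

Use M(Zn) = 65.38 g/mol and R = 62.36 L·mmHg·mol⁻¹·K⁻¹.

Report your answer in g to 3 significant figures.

0.928 g

P(H2) = 737 − 23.0 = 714.0 mmHg
n(H2) = PV/RT = (714.0 × 0.3690) / (62.36 × 297.65) = 0.01419 mol
n(Zn) = (1/1) × 0.01419 = 0.01419 mol
m(Zn) = 0.01419 × 65.38 = 0.9277 g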